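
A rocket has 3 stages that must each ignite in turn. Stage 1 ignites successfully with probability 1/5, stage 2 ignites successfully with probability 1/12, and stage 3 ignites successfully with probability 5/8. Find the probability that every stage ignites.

Each stage is reached only if all earlier stages succeed, so
P = 1/5 × 1/12 × 5/8 = 5/480 = 1/96.

1/96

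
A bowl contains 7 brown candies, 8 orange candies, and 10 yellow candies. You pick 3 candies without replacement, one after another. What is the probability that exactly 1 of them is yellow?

21/46

One ordering (yellow drawn first) has probability 10/25 × 15/24 × 14/23 = 2100/13800 = 7/46.
There are C(3,1) = 3 such orderings, each equally likely, so P = 3 × 7/46 = 21/46.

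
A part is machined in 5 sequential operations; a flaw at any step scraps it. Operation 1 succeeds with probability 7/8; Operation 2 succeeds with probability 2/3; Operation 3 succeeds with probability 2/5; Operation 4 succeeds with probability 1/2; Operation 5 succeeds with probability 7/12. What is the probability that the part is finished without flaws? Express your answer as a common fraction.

Each stage is reached only if all earlier stages succeed, so
P = 7/8 × 2/3 × 2/5 × 1/2 × 7/12 = 196/2880 = 49/720.

49/720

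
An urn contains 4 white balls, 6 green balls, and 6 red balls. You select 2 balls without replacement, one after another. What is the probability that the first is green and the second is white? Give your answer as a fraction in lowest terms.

1/10

Chain rule:
P = 6/16 × 4/15 = 24/240 = 1/10.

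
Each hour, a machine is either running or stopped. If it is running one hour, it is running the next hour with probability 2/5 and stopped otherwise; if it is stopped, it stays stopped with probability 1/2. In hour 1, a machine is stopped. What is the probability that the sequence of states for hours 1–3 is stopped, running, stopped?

Hour 1 is given. For each transition, use the conditional probability from the current state:
P(running | stopped) = 1/2; P(stopped | running) = 3/5.
P = 1/2 × 3/5 = 3/10.

3/10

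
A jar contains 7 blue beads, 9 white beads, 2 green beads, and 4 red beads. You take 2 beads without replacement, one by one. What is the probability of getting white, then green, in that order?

3/77

Each draw changes the counts, so multiply the conditional probabilities along the sequence:
P = 9/22 × 2/21 = 18/462 = 3/77.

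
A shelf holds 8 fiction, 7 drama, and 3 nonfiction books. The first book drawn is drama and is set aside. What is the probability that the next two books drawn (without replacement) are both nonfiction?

With the first book removed, 3 nonfiction remain out of 17.
P = 3/17 × 2/16 = 6/272 = 3/136.

3/136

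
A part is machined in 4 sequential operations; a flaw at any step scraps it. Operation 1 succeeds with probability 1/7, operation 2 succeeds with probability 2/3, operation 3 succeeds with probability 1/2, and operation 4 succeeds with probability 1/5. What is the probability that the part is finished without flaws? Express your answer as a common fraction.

Each stage is reached only if all earlier stages succeed, so
P = 1/7 × 2/3 × 1/2 × 1/5 = 2/210 = 1/105.

1/105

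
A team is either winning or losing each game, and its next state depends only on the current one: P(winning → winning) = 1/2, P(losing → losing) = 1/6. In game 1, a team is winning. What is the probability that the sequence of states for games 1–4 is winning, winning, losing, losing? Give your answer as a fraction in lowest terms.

Game 1 is given. For each transition, use the conditional probability from the current state:
P(winning | winning) = 1/2; P(losing | winning) = 1/2; P(losing | losing) = 1/6.
P = 1/2 × 1/2 × 1/6 = 1/24.

1/24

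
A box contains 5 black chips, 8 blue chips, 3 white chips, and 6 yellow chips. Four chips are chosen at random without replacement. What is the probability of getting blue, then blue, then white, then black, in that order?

Multiply the probability of each draw given the previous ones:
P = 8/22 × 7/21 × 3/20 × 5/19 = 840/175560 = 1/209.

1/209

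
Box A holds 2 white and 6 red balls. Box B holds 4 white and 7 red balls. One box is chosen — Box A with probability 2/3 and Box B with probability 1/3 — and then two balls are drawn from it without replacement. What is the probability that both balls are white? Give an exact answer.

From Box A: P(both white) = (2/8)(1/7) = 1/28.
From Box B: P(both white) = (4/11)(3/10) = 6/55.
Total probability = (2/3)(1/28) + (1/3)(6/55) = 139/2310.

139/2310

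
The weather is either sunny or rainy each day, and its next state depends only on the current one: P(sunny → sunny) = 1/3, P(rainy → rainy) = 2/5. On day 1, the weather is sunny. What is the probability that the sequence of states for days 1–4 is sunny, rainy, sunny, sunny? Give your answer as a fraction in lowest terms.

2/15

Day 1 is given. For each transition, use the conditional probability from the current state:
P(rainy | sunny) = 2/3; P(sunny | rainy) = 3/5; P(sunny | sunny) = 1/3.
P = 2/3 × 3/5 × 1/3 = 6/45 = 2/15.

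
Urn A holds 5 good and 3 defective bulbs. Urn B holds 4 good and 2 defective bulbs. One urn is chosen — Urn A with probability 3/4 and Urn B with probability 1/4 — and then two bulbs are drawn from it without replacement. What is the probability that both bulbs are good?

From Urn A: P(both good) = (5/8)(4/7) = 5/14.
From Urn B: P(both good) = (4/6)(3/5) = 2/5.
Total probability = (3/4)(5/14) + (1/4)(2/5) = 103/280.

103/280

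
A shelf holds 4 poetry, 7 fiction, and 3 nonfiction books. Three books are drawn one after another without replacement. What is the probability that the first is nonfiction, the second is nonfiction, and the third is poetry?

1/91

Each draw changes the counts, so multiply the conditional probabilities along the sequence:
P = 3/14 × 2/13 × 4/12 = 24/2184 = 1/91.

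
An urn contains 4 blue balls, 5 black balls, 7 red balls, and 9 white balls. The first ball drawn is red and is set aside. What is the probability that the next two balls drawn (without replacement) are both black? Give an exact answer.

After the first draw, 5 of the remaining 24 balls are black.
P = 5/24 × 4/23 = 20/552 = 5/138.

5/138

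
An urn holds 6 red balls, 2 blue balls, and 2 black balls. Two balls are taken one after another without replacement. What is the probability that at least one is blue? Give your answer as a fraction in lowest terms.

P(no blue) = 8/10 × 7/9 = 56/90 = 28/45.
P(at least one) = 1 − 28/45 = 17/45.

17/45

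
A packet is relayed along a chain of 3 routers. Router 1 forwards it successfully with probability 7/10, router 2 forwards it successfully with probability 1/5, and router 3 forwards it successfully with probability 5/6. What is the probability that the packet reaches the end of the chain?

7/60

Each stage is reached only if all earlier stages succeed, so
P = 7/10 × 1/5 × 5/6 = 35/300 = 7/60.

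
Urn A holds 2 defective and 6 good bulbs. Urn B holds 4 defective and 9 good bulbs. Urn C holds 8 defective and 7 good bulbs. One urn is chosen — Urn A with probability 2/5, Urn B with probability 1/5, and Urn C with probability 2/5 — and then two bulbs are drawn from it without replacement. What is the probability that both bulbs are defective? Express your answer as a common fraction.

1861/13650

From Urn A: P(both defective) = (2/8)(1/7) = 1/28.
From Urn B: P(both defective) = (4/13)(3/12) = 1/13.
From Urn C: P(both defective) = (8/15)(7/14) = 4/15.
Total probability = (2/5)(1/28) + (1/5)(1/13) + (2/5)(4/15) = 1861/13650.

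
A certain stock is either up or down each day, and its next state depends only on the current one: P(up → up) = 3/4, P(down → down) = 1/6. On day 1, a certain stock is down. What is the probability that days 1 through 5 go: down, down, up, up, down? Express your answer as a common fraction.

5/192

Day 1 is given. For each transition, use the conditional probability from the current state:
P(down | down) = 1/6; P(up | down) = 5/6; P(up | up) = 3/4; P(down | up) = 1/4.
P = 1/6 × 5/6 × 3/4 × 1/4 = 15/576 = 5/192.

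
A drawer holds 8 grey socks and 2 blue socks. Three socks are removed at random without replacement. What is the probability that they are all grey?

P(all grey) = 8/10 × 7/9 × 6/8 = 336/720 = 7/15.

7/15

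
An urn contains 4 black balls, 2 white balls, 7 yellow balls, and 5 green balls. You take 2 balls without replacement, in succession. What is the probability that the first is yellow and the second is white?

Each draw changes the counts, so multiply the conditional probabilities along the sequence:
P = 7/18 × 2/17 = 14/306 = 7/153.

7/153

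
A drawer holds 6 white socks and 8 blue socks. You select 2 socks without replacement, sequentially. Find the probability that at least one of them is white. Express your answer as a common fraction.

P(no white) = 8/14 × 7/13 = 56/182 = 4/13.
P(at least one) = 1 − 4/13 = 9/13.

9/13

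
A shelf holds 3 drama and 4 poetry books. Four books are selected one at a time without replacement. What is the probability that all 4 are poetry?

P(every draw is poetry) = 4/7 × 3/6 × 2/5 × 1/4 = 24/840 = 1/35.

1/35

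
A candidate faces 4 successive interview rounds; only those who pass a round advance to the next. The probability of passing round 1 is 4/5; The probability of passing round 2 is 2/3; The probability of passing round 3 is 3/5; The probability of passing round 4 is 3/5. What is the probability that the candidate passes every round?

24/125

Each stage is reached only if all earlier stages succeed, so
P = 4/5 × 2/3 × 3/5 × 3/5 = 72/375 = 24/125.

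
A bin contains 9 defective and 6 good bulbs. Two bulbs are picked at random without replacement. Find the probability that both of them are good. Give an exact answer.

P = 6/15 × 5/14 = 30/210 = 1/7.

1/7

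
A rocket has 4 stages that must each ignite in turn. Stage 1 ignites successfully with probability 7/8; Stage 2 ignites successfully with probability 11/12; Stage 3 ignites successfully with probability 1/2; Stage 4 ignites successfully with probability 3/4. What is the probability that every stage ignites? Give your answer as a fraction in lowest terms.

The events are sequential, so multiply the conditional probabilities:
P = 7/8 × 11/12 × 1/2 × 3/4 = 231/768 = 77/256.

77/256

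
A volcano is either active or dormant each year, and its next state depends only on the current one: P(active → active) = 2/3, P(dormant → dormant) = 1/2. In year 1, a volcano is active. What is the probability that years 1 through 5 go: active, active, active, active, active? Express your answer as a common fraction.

Year 1 is given. For each transition, use the conditional probability from the current state:
P(active | active) = 2/3; P(active | active) = 2/3; P(active | active) = 2/3; P(active | active) = 2/3.
P = 2/3 × 2/3 × 2/3 × 2/3 = 16/81.

16/81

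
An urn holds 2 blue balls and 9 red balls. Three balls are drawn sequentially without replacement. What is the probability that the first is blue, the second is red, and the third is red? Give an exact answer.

Each draw changes the counts, so multiply the conditional probabilities along the sequence:
P = 2/11 × 9/10 × 8/9 = 144/990 = 8/55.

8/55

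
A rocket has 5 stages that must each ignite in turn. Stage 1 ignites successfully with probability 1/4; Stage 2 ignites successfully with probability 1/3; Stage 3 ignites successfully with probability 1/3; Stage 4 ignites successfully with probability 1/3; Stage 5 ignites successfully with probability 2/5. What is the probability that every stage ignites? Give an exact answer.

The events are sequential, so multiply the conditional probabilities:
P = 1/4 × 1/3 × 1/3 × 1/3 × 2/5 = 2/540 = 1/270.

1/270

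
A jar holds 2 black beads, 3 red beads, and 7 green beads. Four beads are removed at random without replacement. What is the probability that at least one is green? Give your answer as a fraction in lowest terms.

98/99

P(no green) = 5/12 × 4/11 × 3/10 × 2/9 = 120/11880 = 1/99.
P(at least one) = 1 − 1/99 = 98/99.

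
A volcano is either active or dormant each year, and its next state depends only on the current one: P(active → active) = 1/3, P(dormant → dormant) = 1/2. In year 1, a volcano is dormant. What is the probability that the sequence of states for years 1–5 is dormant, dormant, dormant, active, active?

1/24

Year 1 is given. For each transition, use the conditional probability from the current state:
P(dormant | dormant) = 1/2; P(dormant | dormant) = 1/2; P(active | dormant) = 1/2; P(active | active) = 1/3.
P = 1/2 × 1/2 × 1/2 × 1/3 = 1/24.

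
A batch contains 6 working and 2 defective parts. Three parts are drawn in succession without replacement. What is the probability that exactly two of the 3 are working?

15/28

One ordering (working drawn first) has probability 6/8 × 5/7 × 2/6 = 60/336 = 5/28.
There are C(3,2) = 3 such orderings, each equally likely, so P = 3 × 5/28 = 15/28.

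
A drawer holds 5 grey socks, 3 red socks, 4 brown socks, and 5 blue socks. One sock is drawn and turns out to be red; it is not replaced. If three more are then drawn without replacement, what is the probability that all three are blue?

With the first sock removed, 5 blue remain out of 16.
P = 5/16 × 4/15 × 3/14 = 60/3360 = 1/56.

1/56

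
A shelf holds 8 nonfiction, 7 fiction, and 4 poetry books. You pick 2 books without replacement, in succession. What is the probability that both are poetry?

P(all poetry) = 4/19 × 3/18 = 12/342 = 2/57.

2/57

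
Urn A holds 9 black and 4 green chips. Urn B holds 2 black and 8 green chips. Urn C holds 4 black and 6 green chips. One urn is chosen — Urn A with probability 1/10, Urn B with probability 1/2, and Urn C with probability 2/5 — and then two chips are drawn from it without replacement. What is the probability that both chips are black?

From Urn A: P(both black) = (9/13)(8/12) = 6/13.
From Urn B: P(both black) = (2/10)(1/9) = 1/45.
From Urn C: P(both black) = (4/10)(3/9) = 2/15.
Total probability = (1/10)(6/13) + (1/2)(1/45) + (2/5)(2/15) = 647/5850.

647/5850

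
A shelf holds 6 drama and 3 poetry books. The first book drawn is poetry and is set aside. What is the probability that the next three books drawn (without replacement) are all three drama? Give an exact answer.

After the first draw, 6 of the remaining 8 books are drama.
P = 6/8 × 5/7 × 4/6 = 120/336 = 5/14.

5/14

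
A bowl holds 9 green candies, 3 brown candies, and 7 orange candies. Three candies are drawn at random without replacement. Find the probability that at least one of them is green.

283/323

P(no green) = 10/19 × 9/18 × 8/17 = 720/5814 = 40/323.
P(at least one) = 1 − 40/323 = 283/323.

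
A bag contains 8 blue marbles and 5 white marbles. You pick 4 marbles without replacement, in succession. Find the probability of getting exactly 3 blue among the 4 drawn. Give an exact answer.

56/143

One ordering (blue drawn first) has probability 8/13 × 7/12 × 6/11 × 5/10 = 1680/17160 = 14/143.
There are C(4,3) = 4 such orderings, each equally likely, so P = 4 × 14/143 = 56/143.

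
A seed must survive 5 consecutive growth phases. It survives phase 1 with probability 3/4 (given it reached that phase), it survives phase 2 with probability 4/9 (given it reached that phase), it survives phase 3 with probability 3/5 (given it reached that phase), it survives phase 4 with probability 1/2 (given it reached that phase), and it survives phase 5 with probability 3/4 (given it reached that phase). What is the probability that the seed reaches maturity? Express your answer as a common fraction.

The events are sequential, so multiply the conditional probabilities:
P = 3/4 × 4/9 × 3/5 × 1/2 × 3/4 = 108/1440 = 3/40.

3/40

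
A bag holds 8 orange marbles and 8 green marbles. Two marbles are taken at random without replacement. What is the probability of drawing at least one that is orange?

23/30

P(no orange) = 8/16 × 7/15 = 56/240 = 7/30.
P(at least one) = 1 − 7/30 = 23/30.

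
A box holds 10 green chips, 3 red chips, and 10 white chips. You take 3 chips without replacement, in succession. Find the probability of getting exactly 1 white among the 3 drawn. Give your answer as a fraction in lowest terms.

One ordering (white drawn first) has probability 10/23 × 13/22 × 12/21 = 1560/10626 = 260/1771.
There are C(3,1) = 3 such orderings, each equally likely, so P = 3 × 260/1771 = 780/1771.

780/1771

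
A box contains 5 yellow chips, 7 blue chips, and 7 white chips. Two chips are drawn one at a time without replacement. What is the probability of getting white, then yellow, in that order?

35/342

Chain rule:
P = 7/19 × 5/18 = 35/342.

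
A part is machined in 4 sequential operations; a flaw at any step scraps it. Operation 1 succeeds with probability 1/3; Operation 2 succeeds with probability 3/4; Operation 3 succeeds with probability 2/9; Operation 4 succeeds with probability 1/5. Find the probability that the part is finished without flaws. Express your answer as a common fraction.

1/90

The events are sequential, so multiply the conditional probabilities:
P = 1/3 × 3/4 × 2/9 × 1/5 = 6/540 = 1/90.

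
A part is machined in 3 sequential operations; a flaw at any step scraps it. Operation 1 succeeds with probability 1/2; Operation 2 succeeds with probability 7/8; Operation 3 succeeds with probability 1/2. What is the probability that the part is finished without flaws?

The events are sequential, so multiply the conditional probabilities:
P = 1/2 × 7/8 × 1/2 = 7/32.

7/32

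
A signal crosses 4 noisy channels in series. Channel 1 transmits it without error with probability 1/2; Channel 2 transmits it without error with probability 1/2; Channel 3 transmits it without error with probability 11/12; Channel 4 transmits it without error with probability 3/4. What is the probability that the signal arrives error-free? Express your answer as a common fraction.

The events are sequential, so multiply the conditional probabilities:
P = 1/2 × 1/2 × 11/12 × 3/4 = 33/192 = 11/64.

11/64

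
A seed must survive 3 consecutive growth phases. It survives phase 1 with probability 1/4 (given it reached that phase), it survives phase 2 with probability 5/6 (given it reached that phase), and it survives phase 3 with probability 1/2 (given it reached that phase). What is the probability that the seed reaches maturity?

The events are sequential, so multiply the conditional probabilities:
P = 1/4 × 5/6 × 1/2 = 5/48.

5/48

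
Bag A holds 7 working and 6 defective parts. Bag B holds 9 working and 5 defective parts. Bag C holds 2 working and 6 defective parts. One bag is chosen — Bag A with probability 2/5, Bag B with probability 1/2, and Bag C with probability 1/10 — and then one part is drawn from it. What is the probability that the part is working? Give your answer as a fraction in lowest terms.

From Bag A: P(working) = 7/13.
From Bag B: P(working) = 9/14.
From Bag C: P(working) = 2/8.
Total probability = (2/5)(7/13) + (1/2)(9/14) + (1/10)(2/8) = 409/728.

409/728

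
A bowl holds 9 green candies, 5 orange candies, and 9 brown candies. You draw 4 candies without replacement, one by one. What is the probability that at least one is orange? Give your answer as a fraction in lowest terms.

1159/1771

P(no orange) = 18/23 × 17/22 × 16/21 × 15/20 = 73440/212520 = 612/1771.
P(at least one) = 1 − 612/1771 = 1159/1771.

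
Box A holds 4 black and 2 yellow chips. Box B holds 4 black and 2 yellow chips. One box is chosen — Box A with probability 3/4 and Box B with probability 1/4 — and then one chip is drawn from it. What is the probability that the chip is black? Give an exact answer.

2/3

From Box A: P(black) = 4/6.
From Box B: P(black) = 4/6.
Total probability = (3/4)(4/6) + (1/4)(4/6) = 2/3.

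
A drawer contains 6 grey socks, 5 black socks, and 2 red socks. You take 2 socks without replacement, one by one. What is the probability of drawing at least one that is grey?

P(no grey) = 7/13 × 6/12 = 42/156 = 7/26.
P(at least one) = 1 − 7/26 = 19/26.

19/26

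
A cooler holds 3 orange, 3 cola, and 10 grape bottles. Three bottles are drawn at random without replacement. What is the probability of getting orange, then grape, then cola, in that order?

Chain rule:
P = 3/16 × 10/15 × 3/14 = 90/3360 = 3/112.

3/112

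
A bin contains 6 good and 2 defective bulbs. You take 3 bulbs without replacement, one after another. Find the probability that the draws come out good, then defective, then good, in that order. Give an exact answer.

Chain rule:
P = 6/8 × 2/7 × 5/6 = 60/336 = 5/28.

5/28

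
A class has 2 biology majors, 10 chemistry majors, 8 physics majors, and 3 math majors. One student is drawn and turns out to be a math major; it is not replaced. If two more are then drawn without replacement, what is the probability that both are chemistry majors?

15/77

After the first draw, 10 of the remaining 22 students are chemistry majors.
P = 10/22 × 9/21 = 90/462 = 15/77.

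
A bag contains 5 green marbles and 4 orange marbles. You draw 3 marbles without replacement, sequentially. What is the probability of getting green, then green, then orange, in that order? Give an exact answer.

Multiply the probability of each draw given the previous ones:
P = 5/9 × 4/8 × 4/7 = 80/504 = 10/63.

10/63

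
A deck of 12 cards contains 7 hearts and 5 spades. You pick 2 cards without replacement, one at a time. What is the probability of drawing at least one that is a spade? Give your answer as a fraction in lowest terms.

P(no spades) = 7/12 × 6/11 = 42/132 = 7/22.
P(at least one) = 1 − 7/22 = 15/22.

15/22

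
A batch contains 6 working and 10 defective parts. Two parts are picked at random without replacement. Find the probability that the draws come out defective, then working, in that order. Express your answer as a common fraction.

Multiply the probability of each draw given the previous ones:
P = 10/16 × 6/15 = 60/240 = 1/4.

1/4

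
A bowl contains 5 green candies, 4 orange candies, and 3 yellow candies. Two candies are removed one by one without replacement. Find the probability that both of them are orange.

1/11

P = 4/12 × 3/11 = 12/132 = 1/11.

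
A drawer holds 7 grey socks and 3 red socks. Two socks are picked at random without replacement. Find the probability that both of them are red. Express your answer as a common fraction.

P(all red) = 3/10 × 2/9 = 6/90 = 1/15.

1/15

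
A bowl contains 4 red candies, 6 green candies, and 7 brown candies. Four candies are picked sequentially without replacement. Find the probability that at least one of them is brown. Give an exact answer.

P(no brown) = 10/17 × 9/16 × 8/15 × 7/14 = 5040/57120 = 3/34.
P(at least one) = 1 − 3/34 = 31/34.

31/34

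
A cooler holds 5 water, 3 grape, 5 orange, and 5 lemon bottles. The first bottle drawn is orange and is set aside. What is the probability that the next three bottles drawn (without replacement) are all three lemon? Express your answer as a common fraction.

After the first draw, 5 of the remaining 17 bottles are lemon.
P = 5/17 × 4/16 × 3/15 = 60/4080 = 1/68.

1/68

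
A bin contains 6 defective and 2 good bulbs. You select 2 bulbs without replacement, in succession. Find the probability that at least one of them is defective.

27/28

P(no defective) = 2/8 × 1/7 = 2/56 = 1/28.
P(at least one) = 1 − 1/28 = 27/28.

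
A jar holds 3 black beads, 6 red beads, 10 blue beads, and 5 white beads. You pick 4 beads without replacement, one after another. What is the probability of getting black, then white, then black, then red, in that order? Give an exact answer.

5/7084

Each draw changes the counts, so multiply the conditional probabilities along the sequence:
P = 3/24 × 5/23 × 2/22 × 6/21 = 180/255024 = 5/7084.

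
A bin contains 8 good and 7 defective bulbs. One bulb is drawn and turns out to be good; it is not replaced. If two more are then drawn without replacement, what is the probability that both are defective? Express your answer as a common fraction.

3/13

After the first draw, 7 of the remaining 14 bulbs are defective.
P = 7/14 × 6/13 = 42/182 = 3/13.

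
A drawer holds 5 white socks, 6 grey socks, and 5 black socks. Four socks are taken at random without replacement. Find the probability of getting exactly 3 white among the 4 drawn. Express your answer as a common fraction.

11/182

One ordering (white drawn first) has probability 5/16 × 4/15 × 3/14 × 11/13 = 660/43680 = 11/728.
There are C(4,3) = 4 such orderings, each equally likely, so P = 4 × 11/728 = 11/182.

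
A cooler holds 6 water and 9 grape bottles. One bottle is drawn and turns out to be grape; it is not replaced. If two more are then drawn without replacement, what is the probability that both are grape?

After the first draw, 8 of the remaining 14 bottles are grape.
P = 8/14 × 7/13 = 56/182 = 4/13.

4/13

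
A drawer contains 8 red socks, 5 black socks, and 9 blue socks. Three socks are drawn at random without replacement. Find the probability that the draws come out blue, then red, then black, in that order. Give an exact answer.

Each draw changes the counts, so multiply the conditional probabilities along the sequence:
P = 9/22 × 8/21 × 5/20 = 360/9240 = 3/77.

3/77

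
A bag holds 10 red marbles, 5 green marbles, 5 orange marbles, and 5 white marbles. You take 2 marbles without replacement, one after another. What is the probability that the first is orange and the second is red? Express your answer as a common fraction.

1/12

Chain rule:
P = 5/25 × 10/24 = 50/600 = 1/12.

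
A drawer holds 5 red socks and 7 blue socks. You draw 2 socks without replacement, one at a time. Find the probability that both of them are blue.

P(every draw is blue) = 7/12 × 6/11 = 42/132 = 7/22.

7/22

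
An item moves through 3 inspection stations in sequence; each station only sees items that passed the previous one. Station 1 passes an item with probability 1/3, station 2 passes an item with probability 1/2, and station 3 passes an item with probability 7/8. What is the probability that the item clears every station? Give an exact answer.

The events are sequential, so multiply the conditional probabilities:
P = 1/3 × 1/2 × 7/8 = 7/48.

7/48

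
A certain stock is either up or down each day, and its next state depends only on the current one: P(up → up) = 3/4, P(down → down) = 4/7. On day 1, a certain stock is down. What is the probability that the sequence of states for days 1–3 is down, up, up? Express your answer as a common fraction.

9/28

Day 1 is given. For each transition, use the conditional probability from the current state:
P(up | down) = 3/7; P(up | up) = 3/4.
P = 3/7 × 3/4 = 9/28.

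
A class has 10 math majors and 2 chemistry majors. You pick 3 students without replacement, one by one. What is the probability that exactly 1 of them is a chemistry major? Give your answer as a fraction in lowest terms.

One ordering (a chemistry major drawn first) has probability 2/12 × 10/11 × 9/10 = 180/1320 = 3/22.
There are C(3,1) = 3 such orderings, each equally likely, so P = 3 × 3/22 = 9/22.

9/22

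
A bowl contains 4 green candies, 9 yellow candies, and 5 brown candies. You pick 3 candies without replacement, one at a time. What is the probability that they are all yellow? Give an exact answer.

P = 9/18 × 8/17 × 7/16 = 504/4896 = 7/68.

7/68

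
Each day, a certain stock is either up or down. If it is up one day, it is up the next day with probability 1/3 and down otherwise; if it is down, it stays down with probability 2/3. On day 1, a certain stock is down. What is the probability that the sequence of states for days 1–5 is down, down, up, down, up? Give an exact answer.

4/81

Day 1 is given. For each transition, use the conditional probability from the current state:
P(down | down) = 2/3; P(up | down) = 1/3; P(down | up) = 2/3; P(up | down) = 1/3.
P = 2/3 × 1/3 × 2/3 × 1/3 = 4/81.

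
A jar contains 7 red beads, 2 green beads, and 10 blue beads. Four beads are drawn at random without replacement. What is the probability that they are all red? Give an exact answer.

35/3876

P(all red) = 7/19 × 6/18 × 5/17 × 4/16 = 840/93024 = 35/3876.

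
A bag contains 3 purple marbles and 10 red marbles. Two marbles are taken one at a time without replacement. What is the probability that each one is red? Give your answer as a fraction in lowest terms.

P = 10/13 × 9/12 = 90/156 = 15/26.

15/26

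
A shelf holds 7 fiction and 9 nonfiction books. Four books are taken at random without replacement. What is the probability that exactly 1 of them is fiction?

One ordering (fiction drawn first) has probability 7/16 × 9/15 × 8/14 × 7/13 = 3528/43680 = 21/260.
There are C(4,1) = 4 such orderings, each equally likely, so P = 4 × 21/260 = 21/65.

21/65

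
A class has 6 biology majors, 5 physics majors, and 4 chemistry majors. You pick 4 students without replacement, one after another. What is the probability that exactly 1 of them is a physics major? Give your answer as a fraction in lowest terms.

One ordering (a physics major drawn first) has probability 5/15 × 10/14 × 9/13 × 8/12 = 3600/32760 = 10/91.
There are C(4,1) = 4 such orderings, each equally likely, so P = 4 × 10/91 = 40/91.

40/91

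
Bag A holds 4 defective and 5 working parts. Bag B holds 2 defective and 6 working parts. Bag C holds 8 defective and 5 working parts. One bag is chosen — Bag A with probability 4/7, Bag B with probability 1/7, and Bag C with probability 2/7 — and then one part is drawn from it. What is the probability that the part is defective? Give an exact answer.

1525/3276

From Bag A: P(defective) = 4/9.
From Bag B: P(defective) = 2/8.
From Bag C: P(defective) = 8/13.
Total probability = (4/7)(4/9) + (1/7)(2/8) + (2/7)(8/13) = 1525/3276.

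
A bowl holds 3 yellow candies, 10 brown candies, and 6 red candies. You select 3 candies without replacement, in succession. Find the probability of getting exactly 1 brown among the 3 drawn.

120/323

One ordering (brown drawn first) has probability 10/19 × 9/18 × 8/17 = 720/5814 = 40/323.
There are C(3,1) = 3 such orderings, each equally likely, so P = 3 × 40/323 = 120/323.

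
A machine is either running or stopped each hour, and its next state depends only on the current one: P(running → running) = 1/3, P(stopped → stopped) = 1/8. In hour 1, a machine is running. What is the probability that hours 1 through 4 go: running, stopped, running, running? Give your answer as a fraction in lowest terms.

7/36

Hour 1 is given. For each transition, use the conditional probability from the current state:
P(stopped | running) = 2/3; P(running | stopped) = 7/8; P(running | running) = 1/3.
P = 2/3 × 7/8 × 1/3 = 14/72 = 7/36.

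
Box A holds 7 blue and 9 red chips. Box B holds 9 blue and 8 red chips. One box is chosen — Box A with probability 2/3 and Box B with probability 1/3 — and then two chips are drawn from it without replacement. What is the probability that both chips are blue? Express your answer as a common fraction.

From Box A: P(both blue) = (7/16)(6/15) = 7/40.
From Box B: P(both blue) = (9/17)(8/16) = 9/34.
Total probability = (2/3)(7/40) + (1/3)(9/34) = 209/1020.

209/1020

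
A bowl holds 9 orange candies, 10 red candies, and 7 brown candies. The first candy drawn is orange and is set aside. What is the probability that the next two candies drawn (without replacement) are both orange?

After the first draw, 8 of the remaining 25 candies are orange.
P = 8/25 × 7/24 = 56/600 = 7/75.

7/75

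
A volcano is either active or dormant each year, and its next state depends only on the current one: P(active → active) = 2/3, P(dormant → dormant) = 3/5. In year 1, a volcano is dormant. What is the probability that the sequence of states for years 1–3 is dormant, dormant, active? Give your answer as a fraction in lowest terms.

6/25

Year 1 is given. For each transition, use the conditional probability from the current state:
P(dormant | dormant) = 3/5; P(active | dormant) = 2/5.
P = 3/5 × 2/5 = 6/25.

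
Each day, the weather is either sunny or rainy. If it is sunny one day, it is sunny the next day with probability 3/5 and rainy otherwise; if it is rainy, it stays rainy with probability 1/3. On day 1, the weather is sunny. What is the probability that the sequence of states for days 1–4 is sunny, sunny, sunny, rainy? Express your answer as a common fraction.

Day 1 is given. For each transition, use the conditional probability from the current state:
P(sunny | sunny) = 3/5; P(sunny | sunny) = 3/5; P(rainy | sunny) = 2/5.
P = 3/5 × 3/5 × 2/5 = 18/125.

18/125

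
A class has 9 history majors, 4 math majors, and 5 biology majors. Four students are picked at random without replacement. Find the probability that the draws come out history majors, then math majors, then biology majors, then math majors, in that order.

Multiply the probability of each draw given the previous ones:
P = 9/18 × 4/17 × 5/16 × 3/15 = 540/73440 = 1/136.

1/136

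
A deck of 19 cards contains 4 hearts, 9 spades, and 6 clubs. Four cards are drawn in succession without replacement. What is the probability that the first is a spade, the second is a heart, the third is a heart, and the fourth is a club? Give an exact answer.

9/1292

Multiply the probability of each draw given the previous ones:
P = 9/19 × 4/18 × 3/17 × 6/16 = 648/93024 = 9/1292.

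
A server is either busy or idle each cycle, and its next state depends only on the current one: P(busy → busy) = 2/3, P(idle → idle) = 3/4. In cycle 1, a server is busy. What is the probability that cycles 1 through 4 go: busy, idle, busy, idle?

Cycle 1 is given. For each transition, use the conditional probability from the current state:
P(idle | busy) = 1/3; P(busy | idle) = 1/4; P(idle | busy) = 1/3.
P = 1/3 × 1/4 × 1/3 = 1/36.

1/36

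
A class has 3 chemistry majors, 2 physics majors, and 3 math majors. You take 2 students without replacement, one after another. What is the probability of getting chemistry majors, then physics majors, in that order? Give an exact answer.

Each draw changes the counts, so multiply the conditional probabilities along the sequence:
P = 3/8 × 2/7 = 6/56 = 3/28.

3/28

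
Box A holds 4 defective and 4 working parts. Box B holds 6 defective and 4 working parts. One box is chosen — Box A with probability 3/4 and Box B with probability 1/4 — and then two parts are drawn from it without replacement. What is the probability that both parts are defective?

41/168

From Box A: P(both defective) = (4/8)(3/7) = 3/14.
From Box B: P(both defective) = (6/10)(5/9) = 1/3.
Total probability = (3/4)(3/14) + (1/4)(1/3) = 41/168.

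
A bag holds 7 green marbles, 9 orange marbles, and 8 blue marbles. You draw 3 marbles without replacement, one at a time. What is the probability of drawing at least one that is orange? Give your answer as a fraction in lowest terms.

1569/2024

P(no orange) = 15/24 × 14/23 × 13/22 = 2730/12144 = 455/2024.
P(at least one) = 1 − 455/2024 = 1569/2024.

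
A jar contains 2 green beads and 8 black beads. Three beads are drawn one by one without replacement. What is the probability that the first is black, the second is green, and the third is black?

Multiply the probability of each draw given the previous ones:
P = 8/10 × 2/9 × 7/8 = 112/720 = 7/45.

7/45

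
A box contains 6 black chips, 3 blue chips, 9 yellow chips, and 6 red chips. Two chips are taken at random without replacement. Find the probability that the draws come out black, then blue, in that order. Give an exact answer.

Multiply the probability of each draw given the previous ones:
P = 6/24 × 3/23 = 18/552 = 3/92.

3/92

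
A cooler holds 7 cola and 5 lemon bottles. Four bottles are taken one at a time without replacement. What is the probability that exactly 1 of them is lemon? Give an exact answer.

35/99

One ordering (lemon drawn first) has probability 5/12 × 7/11 × 6/10 × 5/9 = 1050/11880 = 35/396.
There are C(4,1) = 4 such orderings, each equally likely, so P = 4 × 35/396 = 35/99.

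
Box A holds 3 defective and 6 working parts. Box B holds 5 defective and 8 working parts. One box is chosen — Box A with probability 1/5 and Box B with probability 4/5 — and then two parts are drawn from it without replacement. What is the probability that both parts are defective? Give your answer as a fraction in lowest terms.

From Box A: P(both defective) = (3/9)(2/8) = 1/12.
From Box B: P(both defective) = (5/13)(4/12) = 5/39.
Total probability = (1/5)(1/12) + (4/5)(5/39) = 31/260.

31/260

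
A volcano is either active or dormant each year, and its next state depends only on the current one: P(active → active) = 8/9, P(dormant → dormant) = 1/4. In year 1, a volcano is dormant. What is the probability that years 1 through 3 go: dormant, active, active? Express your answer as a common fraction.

2/3

Year 1 is given. For each transition, use the conditional probability from the current state:
P(active | dormant) = 3/4; P(active | active) = 8/9.
P = 3/4 × 8/9 = 24/36 = 2/3.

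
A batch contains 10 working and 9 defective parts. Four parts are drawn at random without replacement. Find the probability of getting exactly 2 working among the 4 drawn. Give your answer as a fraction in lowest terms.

One ordering (working drawn first) has probability 10/19 × 9/18 × 9/17 × 8/16 = 6480/93024 = 45/646.
There are C(4,2) = 6 such orderings, each equally likely, so P = 6 × 45/646 = 135/323.

135/323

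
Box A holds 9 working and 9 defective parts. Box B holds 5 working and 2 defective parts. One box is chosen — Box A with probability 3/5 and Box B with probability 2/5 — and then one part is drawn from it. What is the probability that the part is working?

41/70

From Box A: P(working) = 9/18.
From Box B: P(working) = 5/7.
Total probability = (3/5)(9/18) + (2/5)(5/7) = 41/70.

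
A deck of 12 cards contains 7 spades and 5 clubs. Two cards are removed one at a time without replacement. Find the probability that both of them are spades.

P = 7/12 × 6/11 = 42/132 = 7/22.

7/22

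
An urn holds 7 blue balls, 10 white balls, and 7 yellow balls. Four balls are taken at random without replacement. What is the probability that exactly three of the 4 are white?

One ordering (white drawn first) has probability 10/24 × 9/23 × 8/22 × 14/21 = 10080/255024 = 10/253.
There are C(4,3) = 4 such orderings, each equally likely, so P = 4 × 10/253 = 40/253.

40/253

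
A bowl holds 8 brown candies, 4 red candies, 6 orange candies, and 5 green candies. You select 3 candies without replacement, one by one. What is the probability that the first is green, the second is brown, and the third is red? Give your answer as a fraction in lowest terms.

Chain rule:
P = 5/23 × 8/22 × 4/21 = 160/10626 = 80/5313.

80/5313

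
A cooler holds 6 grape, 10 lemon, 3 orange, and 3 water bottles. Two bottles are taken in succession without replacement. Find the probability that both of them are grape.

P = 6/22 × 5/21 = 30/462 = 5/77.

5/77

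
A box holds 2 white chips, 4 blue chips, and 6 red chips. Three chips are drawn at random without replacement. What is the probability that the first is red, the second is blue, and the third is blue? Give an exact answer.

Multiply the probability of each draw given the previous ones:
P = 6/12 × 4/11 × 3/10 = 72/1320 = 3/55.

3/55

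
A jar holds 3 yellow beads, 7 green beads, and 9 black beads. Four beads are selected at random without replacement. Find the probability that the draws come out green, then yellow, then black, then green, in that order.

Each draw changes the counts, so multiply the conditional probabilities along the sequence:
P = 7/19 × 3/18 × 9/17 × 6/16 = 1134/93024 = 63/5168.

63/5168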